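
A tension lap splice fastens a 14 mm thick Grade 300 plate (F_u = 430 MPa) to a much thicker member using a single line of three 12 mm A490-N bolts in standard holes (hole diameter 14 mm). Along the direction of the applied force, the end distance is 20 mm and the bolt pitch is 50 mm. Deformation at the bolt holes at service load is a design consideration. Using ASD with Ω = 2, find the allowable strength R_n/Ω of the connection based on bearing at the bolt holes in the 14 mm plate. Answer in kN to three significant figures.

Per bolt r_n = 1.2 l_c t F_u ≤ 2.4 d t F_u; upper limit = 2.4 × 12 × 14 × 430 / 1000 = 173.4 kN.
Edge bolt: l_c = 20 − 14/2 = 13 mm → 1.2 × 13 × 14 × 430 / 1000 = 93.91 → r_n = 93.91 kN.
Interior bolts: l_c = 50 − 14 = 36 mm → 1.2 × 36 × 14 × 430 / 1000 = 260.1 → r_n = 173.4 kN.
R_n = 1 × 93.91 + 2 × 173.4 = 440.7 kN.
Allowable strength R_n/Ω = 440.7 / 2 = 220 kN.

220 kN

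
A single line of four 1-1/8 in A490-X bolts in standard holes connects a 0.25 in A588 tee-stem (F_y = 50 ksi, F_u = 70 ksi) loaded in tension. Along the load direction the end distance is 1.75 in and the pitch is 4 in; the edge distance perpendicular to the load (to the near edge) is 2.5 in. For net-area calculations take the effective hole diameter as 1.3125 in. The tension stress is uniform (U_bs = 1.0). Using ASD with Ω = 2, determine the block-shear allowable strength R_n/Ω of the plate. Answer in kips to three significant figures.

Shear plane L_v = 1.75 + 3·4 = 13.75 in; A_gv = 13.75 × 0.25 = 3.438 in².
A_nv = (13.75 − 3.5·1.3125) × 0.25 = 2.289 in².
A_nt = (2.5 − 0.5·1.3125) × 0.25 = 0.4609 in².
0.6 F_u A_nv = 96.14 kips; 0.6 F_y A_gv = 103.1 kips → shear rupture governs the shear term.
R_n = 96.14 + 1.0 × 70 × 0.4609 = 128.4 kips.
Allowable strength R_n/Ω = 128.4 / 2 = 64.2 kips.

64.2 kips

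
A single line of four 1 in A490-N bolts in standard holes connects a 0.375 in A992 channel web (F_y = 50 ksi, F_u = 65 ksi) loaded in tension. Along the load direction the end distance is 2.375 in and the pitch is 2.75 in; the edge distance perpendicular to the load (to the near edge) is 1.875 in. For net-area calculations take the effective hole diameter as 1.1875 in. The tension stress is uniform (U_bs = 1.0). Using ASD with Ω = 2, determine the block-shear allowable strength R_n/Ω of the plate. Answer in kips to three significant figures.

Shear plane L_v = 2.375 + 3·2.75 = 10.62 in; A_gv = 10.62 × 0.375 = 3.984 in².
A_nv = (10.62 − 3.5·1.1875) × 0.375 = 2.426 in².
A_nt = (1.875 − 0.5·1.1875) × 0.375 = 0.4805 in².
0.6 F_u A_nv = 94.61 kips; 0.6 F_y A_gv = 119.5 kips → shear rupture governs the shear term.
R_n = 94.61 + 1.0 × 65 × 0.4805 = 125.8 kips.
Allowable strength R_n/Ω = 125.8 / 2 = 62.9 kips.

62.9 kips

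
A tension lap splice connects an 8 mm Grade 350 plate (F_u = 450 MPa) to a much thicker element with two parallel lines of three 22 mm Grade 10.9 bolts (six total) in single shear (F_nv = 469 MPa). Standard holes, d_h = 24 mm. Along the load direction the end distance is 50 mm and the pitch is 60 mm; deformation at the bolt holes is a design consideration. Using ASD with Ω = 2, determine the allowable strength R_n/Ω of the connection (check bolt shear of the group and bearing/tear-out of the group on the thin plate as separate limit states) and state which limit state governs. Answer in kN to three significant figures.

475 kN (bearing governs)

Bolt shear: A_b = π·22²/4 = 380.1 mm²; R_n = 469 × 380.1 × 6 × 1 / 1000 = 1070 kN → 1070 / 2 = 535 kN.
Bearing (1.2 l_c t F_u ≤ 2.4 d t F_u): upper limit = 2.4·22·8·450 / 1000 = 190.1 kN.
  Edge l_c = 50 − 24/2 = 38 → r_n = 164.2 kN; interior l_c = 60 − 24 = 36 → r_n = 155.5 kN.
  R_n,bearing = 2·164.2 + 4·155.5 = 950.4 kN → 950.4 / 2 = 475 kN.
Bearing governs: 475 kN.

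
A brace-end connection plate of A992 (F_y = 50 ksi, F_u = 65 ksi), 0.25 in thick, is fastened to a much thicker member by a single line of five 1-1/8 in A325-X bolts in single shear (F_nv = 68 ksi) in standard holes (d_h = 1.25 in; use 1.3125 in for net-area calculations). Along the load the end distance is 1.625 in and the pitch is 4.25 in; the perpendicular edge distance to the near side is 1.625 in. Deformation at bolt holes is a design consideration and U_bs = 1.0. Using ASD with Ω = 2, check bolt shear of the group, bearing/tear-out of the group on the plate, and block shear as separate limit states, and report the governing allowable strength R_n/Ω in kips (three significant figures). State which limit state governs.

69.9 kips (block shear governs)

Bolt shear: A_b = π·1.125²/4 = 0.994 in²; R_n = 68 × 0.994 × 5 × 1 = 338 kips → 338 / 2 = 169 kips.
Bearing: edge l_c = 1, r_n = 19.5 kips; interior l_c = 3, r_n = 43.87 kips; R_n = 19.5 + 4·43.87 = 195 kips → 97.5 kips.
Block shear: A_gv = 4.656, A_nv = 3.18, A_nt = 0.2422 in²; R_n = min(0.6F_uA_nv, 0.6F_yA_gv) + U_bs·F_u·A_nt = 139.8 kips → 69.9 kips.
Block shear governs: 69.9 kips.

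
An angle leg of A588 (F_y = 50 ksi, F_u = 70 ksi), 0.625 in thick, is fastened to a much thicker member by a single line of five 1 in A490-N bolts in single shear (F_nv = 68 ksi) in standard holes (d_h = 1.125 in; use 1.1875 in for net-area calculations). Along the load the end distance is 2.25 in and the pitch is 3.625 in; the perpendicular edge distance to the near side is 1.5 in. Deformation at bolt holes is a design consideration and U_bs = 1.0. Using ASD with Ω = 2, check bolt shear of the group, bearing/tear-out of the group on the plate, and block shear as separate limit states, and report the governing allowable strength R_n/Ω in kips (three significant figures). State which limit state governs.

Bolt shear: A_b = π·1²/4 = 0.7854 in²; R_n = 68 × 0.7854 × 5 × 1 = 267 kips → 267 / 2 = 134 kips.
Bearing: edge l_c = 1.688, r_n = 88.59 kips; interior l_c = 2.5, r_n = 105 kips; R_n = 88.59 + 4·105 = 508.6 kips → 254 kips.
Block shear: A_gv = 10.47, A_nv = 7.129, A_nt = 0.5664 in²; R_n = min(0.6F_uA_nv, 0.6F_yA_gv) + U_bs·F_u·A_nt = 339.1 kips → 170 kips.
Bolt shear governs: 134 kips.

134 kips (bolt shear governs)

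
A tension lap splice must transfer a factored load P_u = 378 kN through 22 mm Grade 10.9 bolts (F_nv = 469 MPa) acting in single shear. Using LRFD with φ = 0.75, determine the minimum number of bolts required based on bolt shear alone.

3 bolts

A_b = π·22²/4 = 380.1 mm².
Per-bolt design strength φR_n = 0.75 × 469 × 380.1 × 1 / 1000 = 133.7 kN.
n ≥ 378 / 133.7 = 2.827 → use 3 bolts.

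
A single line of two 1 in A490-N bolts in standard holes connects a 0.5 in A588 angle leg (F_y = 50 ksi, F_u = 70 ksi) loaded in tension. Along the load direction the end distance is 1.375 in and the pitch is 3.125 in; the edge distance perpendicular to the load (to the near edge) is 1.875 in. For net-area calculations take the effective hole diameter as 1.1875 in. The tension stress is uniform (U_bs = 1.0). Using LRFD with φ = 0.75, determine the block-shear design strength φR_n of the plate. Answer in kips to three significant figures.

Shear plane L_v = 1.375 + 1·3.125 = 4.5 in; A_gv = 4.5 × 0.5 = 2.25 in².
A_nv = (4.5 − 1.5·1.1875) × 0.5 = 1.359 in².
A_nt = (1.875 − 0.5·1.1875) × 0.5 = 0.6406 in².
0.6 F_u A_nv = 57.09 kips; 0.6 F_y A_gv = 67.5 kips → shear rupture governs the shear term.
R_n = 57.09 + 1.0 × 70 × 0.6406 = 101.9 kips.
Design strength φR_n = 0.75 × 101.9 = 76.5 kips.

76.5 kips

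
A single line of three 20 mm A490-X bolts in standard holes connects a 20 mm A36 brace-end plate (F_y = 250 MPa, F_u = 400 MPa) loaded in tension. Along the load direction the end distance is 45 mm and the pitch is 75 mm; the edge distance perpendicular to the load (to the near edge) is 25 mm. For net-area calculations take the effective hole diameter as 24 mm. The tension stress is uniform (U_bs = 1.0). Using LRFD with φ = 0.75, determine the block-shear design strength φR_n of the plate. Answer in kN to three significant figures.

517 kN

Shear plane L_v = 45 + 2·75 = 195 mm; A_gv = 195 × 20 = 3900 mm².
A_nv = (195 − 2.5·24) × 20 = 2700 mm².
A_nt = (25 − 0.5·24) × 20 = 260 mm².
0.6 F_u A_nv = 648 kN; 0.6 F_y A_gv = 585 kN → shear yielding governs the shear term.
R_n = 585 + 1.0 × 400 × 260 / 1000 = 689 kN.
Design strength φR_n = 0.75 × 689 = 517 kN.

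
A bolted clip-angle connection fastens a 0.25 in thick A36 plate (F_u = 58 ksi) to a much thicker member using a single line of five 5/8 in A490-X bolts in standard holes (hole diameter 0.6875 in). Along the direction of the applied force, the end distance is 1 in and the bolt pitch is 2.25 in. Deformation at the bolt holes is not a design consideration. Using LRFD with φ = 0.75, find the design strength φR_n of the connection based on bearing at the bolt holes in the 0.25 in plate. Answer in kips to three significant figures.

92.3 kips

Per bolt r_n = 1.5 l_c t F_u ≤ 3.0 d t F_u; upper limit = 3.0 × 0.625 × 0.25 × 58 = 27.19 kips.
Edge bolt: l_c = 1 − 0.6875/2 = 0.6562 in → 1.5 × 0.6562 × 0.25 × 58 = 14.27 → r_n = 14.27 kips.
Interior bolts: l_c = 2.25 − 0.6875 = 1.562 in → 1.5 × 1.562 × 0.25 × 58 = 33.98 → r_n = 27.19 kips.
R_n = 1 × 14.27 + 4 × 27.19 = 123 kips.
Design strength φR_n = 0.75 × 123 = 92.3 kips.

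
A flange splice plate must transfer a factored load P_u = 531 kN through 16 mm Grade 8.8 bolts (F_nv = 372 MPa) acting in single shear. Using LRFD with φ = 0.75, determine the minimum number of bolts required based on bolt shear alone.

10 bolts

A_b = π·16²/4 = 201.1 mm².
Per-bolt design strength φR_n = 0.75 × 372 × 201.1 × 1 / 1000 = 56.1 kN.
n ≥ 531 / 56.1 = 9.466 → use 10 bolts.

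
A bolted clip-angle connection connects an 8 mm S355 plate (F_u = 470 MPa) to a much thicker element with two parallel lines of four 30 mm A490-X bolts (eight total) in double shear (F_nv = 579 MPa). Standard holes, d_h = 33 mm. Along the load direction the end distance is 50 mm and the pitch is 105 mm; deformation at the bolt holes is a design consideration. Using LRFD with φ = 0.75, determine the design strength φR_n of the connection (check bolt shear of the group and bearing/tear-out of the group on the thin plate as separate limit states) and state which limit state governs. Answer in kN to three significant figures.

1440 kN (bearing governs)

Bolt shear: A_b = π·30²/4 = 706.9 mm²; R_n = 579 × 706.9 × 8 × 2 / 1000 = 6548 kN → 0.75 × 6548 = 4910 kN.
Bearing (1.2 l_c t F_u ≤ 2.4 d t F_u): upper limit = 2.4·30·8·470 / 1000 = 270.7 kN.
  Edge l_c = 50 − 33/2 = 33.5 → r_n = 151.2 kN; interior l_c = 105 − 33 = 72 → r_n = 270.7 kN.
  R_n,bearing = 2·151.2 + 6·270.7 = 1927 kN → 0.75 × 1927 = 1440 kN.
Bearing governs: 1440 kN.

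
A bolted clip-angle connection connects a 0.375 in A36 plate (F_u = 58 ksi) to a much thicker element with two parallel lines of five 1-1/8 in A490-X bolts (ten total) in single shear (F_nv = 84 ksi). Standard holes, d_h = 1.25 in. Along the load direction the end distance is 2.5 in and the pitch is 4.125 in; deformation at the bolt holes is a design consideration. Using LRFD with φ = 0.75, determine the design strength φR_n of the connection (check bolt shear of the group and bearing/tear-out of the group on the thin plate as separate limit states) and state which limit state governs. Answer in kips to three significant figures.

Bolt shear: A_b = π·1.125²/4 = 0.994 in²; R_n = 84 × 0.994 × 10 × 1 = 835 kips → 0.75 × 835 = 626 kips.
Bearing (1.2 l_c t F_u ≤ 2.4 d t F_u): upper limit = 2.4·1.125·0.375·58 = 58.72 kips.
  Edge l_c = 2.5 − 1.25/2 = 1.875 → r_n = 48.94 kips; interior l_c = 4.125 − 1.25 = 2.875 → r_n = 58.72 kips.
  R_n,bearing = 2·48.94 + 8·58.72 = 567.7 kips → 0.75 × 567.7 = 426 kips.
Bearing governs: 426 kips.

426 kips (bearing governs)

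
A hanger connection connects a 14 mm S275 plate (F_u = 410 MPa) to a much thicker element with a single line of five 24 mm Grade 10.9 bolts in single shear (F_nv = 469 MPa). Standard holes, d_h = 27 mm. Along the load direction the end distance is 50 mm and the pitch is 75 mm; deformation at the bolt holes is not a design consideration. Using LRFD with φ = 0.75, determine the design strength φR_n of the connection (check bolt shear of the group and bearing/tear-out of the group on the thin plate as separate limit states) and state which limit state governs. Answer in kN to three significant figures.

796 kN (bolt shear governs)

Bolt shear: A_b = π·24²/4 = 452.4 mm²; R_n = 469 × 452.4 × 5 × 1 / 1000 = 1061 kN → 0.75 × 1061 = 796 kN.
Bearing (1.5 l_c t F_u ≤ 3.0 d t F_u): upper limit = 3.0·24·14·410 / 1000 = 413.3 kN.
  Edge l_c = 50 − 27/2 = 36.5 → r_n = 314.3 kN; interior l_c = 75 − 27 = 48 → r_n = 413.3 kN.
  R_n,bearing = 1·314.3 + 4·413.3 = 1967 kN → 0.75 × 1967 = 1480 kN.
Bolt shear governs: 796 kN.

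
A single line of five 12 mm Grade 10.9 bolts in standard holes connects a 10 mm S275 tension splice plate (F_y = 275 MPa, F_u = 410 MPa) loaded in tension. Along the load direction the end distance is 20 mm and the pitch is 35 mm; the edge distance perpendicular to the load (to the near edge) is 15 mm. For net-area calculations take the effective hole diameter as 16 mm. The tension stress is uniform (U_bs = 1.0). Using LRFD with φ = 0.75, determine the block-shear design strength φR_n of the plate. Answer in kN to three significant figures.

184 kN

Shear plane L_v = 20 + 4·35 = 160 mm; A_gv = 160 × 10 = 1600 mm².
A_nv = (160 − 4.5·16) × 10 = 880 mm².
A_nt = (15 − 0.5·16) × 10 = 70 mm².
0.6 F_u A_nv = 216.5 kN; 0.6 F_y A_gv = 264 kN → shear rupture governs the shear term.
R_n = 216.5 + 1.0 × 410 × 70 / 1000 = 245.2 kN.
Design strength φR_n = 0.75 × 245.2 = 184 kN.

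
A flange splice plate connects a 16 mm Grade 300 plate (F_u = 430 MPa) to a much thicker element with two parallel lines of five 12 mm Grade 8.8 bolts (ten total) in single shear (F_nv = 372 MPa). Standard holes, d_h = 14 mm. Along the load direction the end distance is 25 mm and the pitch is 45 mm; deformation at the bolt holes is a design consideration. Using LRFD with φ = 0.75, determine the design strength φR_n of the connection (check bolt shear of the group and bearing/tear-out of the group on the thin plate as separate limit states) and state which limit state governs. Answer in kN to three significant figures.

Bolt shear: A_b = π·12²/4 = 113.1 mm²; R_n = 372 × 113.1 × 10 × 1 / 1000 = 420.7 kN → 0.75 × 420.7 = 316 kN.
Bearing (1.2 l_c t F_u ≤ 2.4 d t F_u): upper limit = 2.4·12·16·430 / 1000 = 198.1 kN.
  Edge l_c = 25 − 14/2 = 18 → r_n = 148.6 kN; interior l_c = 45 − 14 = 31 → r_n = 198.1 kN.
  R_n,bearing = 2·148.6 + 8·198.1 = 1882 kN → 0.75 × 1882 = 1410 kN.
Bolt shear governs: 316 kN.

316 kN (bolt shear governs)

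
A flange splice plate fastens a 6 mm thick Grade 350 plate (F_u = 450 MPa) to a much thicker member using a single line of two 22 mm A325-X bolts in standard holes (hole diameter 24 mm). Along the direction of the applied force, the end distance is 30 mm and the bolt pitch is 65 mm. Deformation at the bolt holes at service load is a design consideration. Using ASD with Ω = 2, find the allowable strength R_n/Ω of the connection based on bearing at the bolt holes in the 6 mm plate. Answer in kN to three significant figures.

95.6 kN

Per bolt r_n = 1.2 l_c t F_u ≤ 2.4 d t F_u; upper limit = 2.4 × 22 × 6 × 450 / 1000 = 142.6 kN.
Edge bolt: l_c = 30 − 24/2 = 18 mm → 1.2 × 18 × 6 × 450 / 1000 = 58.32 → r_n = 58.32 kN.
Interior bolts: l_c = 65 − 24 = 41 mm → 1.2 × 41 × 6 × 450 / 1000 = 132.8 → r_n = 132.8 kN.
R_n = 1 × 58.32 + 1 × 132.8 = 191.2 kN.
Allowable strength R_n/Ω = 191.2 / 2 = 95.6 kN.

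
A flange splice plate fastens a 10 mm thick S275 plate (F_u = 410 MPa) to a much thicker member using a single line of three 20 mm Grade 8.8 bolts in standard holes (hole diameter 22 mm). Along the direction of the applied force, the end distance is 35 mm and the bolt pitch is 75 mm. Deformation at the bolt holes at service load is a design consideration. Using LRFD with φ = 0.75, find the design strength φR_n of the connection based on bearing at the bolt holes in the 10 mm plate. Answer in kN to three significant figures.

Per bolt r_n = 1.2 l_c t F_u ≤ 2.4 d t F_u; upper limit = 2.4 × 20 × 10 × 410 / 1000 = 196.8 kN.
Edge bolt: l_c = 35 − 22/2 = 24 mm → 1.2 × 24 × 10 × 410 / 1000 = 118.1 → r_n = 118.1 kN.
Interior bolts: l_c = 75 − 22 = 53 mm → 1.2 × 53 × 10 × 410 / 1000 = 260.8 → r_n = 196.8 kN.
R_n = 1 × 118.1 + 2 × 196.8 = 511.7 kN.
Design strength φR_n = 0.75 × 511.7 = 384 kN.

384 kN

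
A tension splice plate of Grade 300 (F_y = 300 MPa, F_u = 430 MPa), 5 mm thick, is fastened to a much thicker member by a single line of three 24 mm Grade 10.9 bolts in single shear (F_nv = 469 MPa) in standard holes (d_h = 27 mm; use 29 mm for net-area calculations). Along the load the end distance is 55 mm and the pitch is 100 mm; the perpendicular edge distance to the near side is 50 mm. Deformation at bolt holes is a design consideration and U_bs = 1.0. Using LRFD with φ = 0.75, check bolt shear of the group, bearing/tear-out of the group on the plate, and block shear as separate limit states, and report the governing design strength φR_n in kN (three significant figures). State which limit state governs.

229 kN (block shear governs)

Bolt shear: A_b = π·24²/4 = 452.4 mm²; R_n = 469 × 452.4 × 3 × 1 / 1000 = 636.5 kN → 0.75 × 636.5 = 477 kN.
Bearing: edge l_c = 41.5, r_n = 107.1 kN; interior l_c = 73, r_n = 123.8 kN; R_n = 107.1 + 2·123.8 = 354.8 kN → 266 kN.
Block shear: A_gv = 1275, A_nv = 912.5, A_nt = 177.5 mm²; R_n = min(0.6F_uA_nv, 0.6F_yA_gv) + U_bs·F_u·A_nt = 305.8 kN → 229 kN.
Block shear governs: 229 kN.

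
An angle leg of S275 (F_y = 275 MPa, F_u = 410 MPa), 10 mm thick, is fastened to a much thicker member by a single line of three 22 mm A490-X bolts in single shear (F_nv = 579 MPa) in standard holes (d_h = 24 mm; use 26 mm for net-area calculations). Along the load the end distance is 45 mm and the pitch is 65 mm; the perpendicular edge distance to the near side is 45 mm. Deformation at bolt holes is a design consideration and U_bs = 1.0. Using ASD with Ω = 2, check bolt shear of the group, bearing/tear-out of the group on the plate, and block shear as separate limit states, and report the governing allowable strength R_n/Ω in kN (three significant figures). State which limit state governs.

Bolt shear: A_b = π·22²/4 = 380.1 mm²; R_n = 579 × 380.1 × 3 × 1 / 1000 = 660.3 kN → 660.3 / 2 = 330 kN.
Bearing: edge l_c = 33, r_n = 162.4 kN; interior l_c = 41, r_n = 201.7 kN; R_n = 162.4 + 2·201.7 = 565.8 kN → 283 kN.
Block shear: A_gv = 1750, A_nv = 1100, A_nt = 320 mm²; R_n = min(0.6F_uA_nv, 0.6F_yA_gv) + U_bs·F_u·A_nt = 401.8 kN → 201 kN.
Block shear governs: 201 kN.

201 kN (block shear governs)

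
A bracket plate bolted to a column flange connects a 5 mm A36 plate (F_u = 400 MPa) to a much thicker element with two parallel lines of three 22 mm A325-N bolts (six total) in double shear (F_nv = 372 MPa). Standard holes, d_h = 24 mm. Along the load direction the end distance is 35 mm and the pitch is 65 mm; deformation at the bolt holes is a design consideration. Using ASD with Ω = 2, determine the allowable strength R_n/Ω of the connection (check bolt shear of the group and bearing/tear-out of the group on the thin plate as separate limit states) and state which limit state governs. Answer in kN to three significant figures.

252 kN (bearing governs)

Bolt shear: A_b = π·22²/4 = 380.1 mm²; R_n = 372 × 380.1 × 6 × 2 / 1000 = 1697 kN → 1697 / 2 = 848 kN.
Bearing (1.2 l_c t F_u ≤ 2.4 d t F_u): upper limit = 2.4·22·5·400 / 1000 = 105.6 kN.
  Edge l_c = 35 − 24/2 = 23 → r_n = 55.2 kN; interior l_c = 65 − 24 = 41 → r_n = 98.4 kN.
  R_n,bearing = 2·55.2 + 4·98.4 = 504 kN → 504 / 2 = 252 kN.
Bearing governs: 252 kN.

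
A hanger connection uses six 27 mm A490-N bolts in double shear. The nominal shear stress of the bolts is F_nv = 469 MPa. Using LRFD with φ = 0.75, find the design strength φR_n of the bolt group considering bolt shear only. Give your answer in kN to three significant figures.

2420 kN

A_b = π × 27² / 4 = 572.6 mm².
R_n = F_nv · A_b · n · n_s = 469 × 572.6 × 6 × 2 / 1000 = 3222 kN.
Design strength φR_n = 0.75 × 3222 = 2420 kN.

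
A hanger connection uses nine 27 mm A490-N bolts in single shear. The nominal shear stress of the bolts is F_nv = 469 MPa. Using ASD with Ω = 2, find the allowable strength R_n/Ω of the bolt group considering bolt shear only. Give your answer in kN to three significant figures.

A_b = π × 27² / 4 = 572.6 mm².
R_n = F_nv · A_b · n · n_s = 469 × 572.6 × 9 × 1 / 1000 = 2417 kN.
Allowable strength R_n/Ω = 2417 / 2 = 1210 kN.

1210 kN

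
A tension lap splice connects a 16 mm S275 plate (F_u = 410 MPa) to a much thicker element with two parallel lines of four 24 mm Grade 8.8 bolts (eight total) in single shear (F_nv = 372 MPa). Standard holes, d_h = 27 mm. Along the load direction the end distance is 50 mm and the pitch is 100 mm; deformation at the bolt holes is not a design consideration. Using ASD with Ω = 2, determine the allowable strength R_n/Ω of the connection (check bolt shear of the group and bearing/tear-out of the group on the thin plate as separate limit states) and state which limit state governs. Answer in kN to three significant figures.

Bolt shear: A_b = π·24²/4 = 452.4 mm²; R_n = 372 × 452.4 × 8 × 1 / 1000 = 1346 kN → 1346 / 2 = 673 kN.
Bearing (1.5 l_c t F_u ≤ 3.0 d t F_u): upper limit = 3.0·24·16·410 / 1000 = 472.3 kN.
  Edge l_c = 50 − 27/2 = 36.5 → r_n = 359.2 kN; interior l_c = 100 − 27 = 73 → r_n = 472.3 kN.
  R_n,bearing = 2·359.2 + 6·472.3 = 3552 kN → 3552 / 2 = 1780 kN.
Bolt shear governs: 673 kN.

673 kN (bolt shear governs)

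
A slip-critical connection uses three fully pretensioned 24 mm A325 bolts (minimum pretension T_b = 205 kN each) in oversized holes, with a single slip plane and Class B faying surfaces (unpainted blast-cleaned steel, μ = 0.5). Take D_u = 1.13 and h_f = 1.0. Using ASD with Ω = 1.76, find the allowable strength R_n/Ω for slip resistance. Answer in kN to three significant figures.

197 kN

R_n = μ · D_u · h_f · T_b · n_s · n_b = 0.5 × 1.13 × 1.0 × 205 × 1 × 3 = 347.5 kN.
Allowable strength R_n/Ω = 347.5 / 1.76 = 197 kN.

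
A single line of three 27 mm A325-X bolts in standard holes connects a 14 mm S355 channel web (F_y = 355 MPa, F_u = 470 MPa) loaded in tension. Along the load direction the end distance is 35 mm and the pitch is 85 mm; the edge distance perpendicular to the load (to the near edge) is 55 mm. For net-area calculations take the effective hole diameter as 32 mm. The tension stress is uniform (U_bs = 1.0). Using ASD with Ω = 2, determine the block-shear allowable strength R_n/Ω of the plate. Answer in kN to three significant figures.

Shear plane L_v = 35 + 2·85 = 205 mm; A_gv = 205 × 14 = 2870 mm².
A_nv = (205 − 2.5·32) × 14 = 1750 mm².
A_nt = (55 − 0.5·32) × 14 = 546 mm².
0.6 F_u A_nv = 493.5 kN; 0.6 F_y A_gv = 611.3 kN → shear rupture governs the shear term.
R_n = 493.5 + 1.0 × 470 × 546 / 1000 = 750.1 kN.
Allowable strength R_n/Ω = 750.1 / 2 = 375 kN.

375 kN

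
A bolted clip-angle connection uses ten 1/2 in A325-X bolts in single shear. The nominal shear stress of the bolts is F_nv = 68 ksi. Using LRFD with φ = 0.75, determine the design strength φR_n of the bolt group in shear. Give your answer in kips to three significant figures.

100 kips

A_b = π × 0.5² / 4 = 0.1963 in².
R_n = F_nv · A_b · n · n_s = 68 × 0.1963 × 10 × 1 = 133.5 kips.
Design strength φR_n = 0.75 × 133.5 = 100 kips.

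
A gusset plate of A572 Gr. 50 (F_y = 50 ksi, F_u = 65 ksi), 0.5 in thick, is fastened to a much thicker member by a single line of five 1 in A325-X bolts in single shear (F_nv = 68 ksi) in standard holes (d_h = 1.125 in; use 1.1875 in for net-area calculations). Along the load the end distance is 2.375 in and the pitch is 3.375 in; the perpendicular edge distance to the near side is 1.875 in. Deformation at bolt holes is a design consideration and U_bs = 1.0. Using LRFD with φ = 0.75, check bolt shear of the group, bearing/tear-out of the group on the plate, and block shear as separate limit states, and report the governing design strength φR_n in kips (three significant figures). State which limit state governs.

Bolt shear: A_b = π·1²/4 = 0.7854 in²; R_n = 68 × 0.7854 × 5 × 1 = 267 kips → 0.75 × 267 = 200 kips.
Bearing: edge l_c = 1.812, r_n = 70.69 kips; interior l_c = 2.25, r_n = 78 kips; R_n = 70.69 + 4·78 = 382.7 kips → 287 kips.
Block shear: A_gv = 7.938, A_nv = 5.266, A_nt = 0.6406 in²; R_n = min(0.6F_uA_nv, 0.6F_yA_gv) + U_bs·F_u·A_nt = 247 kips → 185 kips.
Block shear governs: 185 kips.

185 kips (block shear governs)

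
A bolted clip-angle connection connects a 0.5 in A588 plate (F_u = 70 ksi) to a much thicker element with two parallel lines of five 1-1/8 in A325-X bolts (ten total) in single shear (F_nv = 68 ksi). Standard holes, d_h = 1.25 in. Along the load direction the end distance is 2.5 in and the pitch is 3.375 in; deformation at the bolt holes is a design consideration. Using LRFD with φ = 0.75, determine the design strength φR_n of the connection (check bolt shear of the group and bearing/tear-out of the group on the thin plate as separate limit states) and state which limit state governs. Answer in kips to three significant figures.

507 kips (bolt shear governs)

Bolt shear: A_b = π·1.125²/4 = 0.994 in²; R_n = 68 × 0.994 × 10 × 1 = 675.9 kips → 0.75 × 675.9 = 507 kips.
Bearing (1.2 l_c t F_u ≤ 2.4 d t F_u): upper limit = 2.4·1.125·0.5·70 = 94.5 kips.
  Edge l_c = 2.5 − 1.25/2 = 1.875 → r_n = 78.75 kips; interior l_c = 3.375 − 1.25 = 2.125 → r_n = 89.25 kips.
  R_n,bearing = 2·78.75 + 8·89.25 = 871.5 kips → 0.75 × 871.5 = 654 kips.
Bolt shear governs: 507 kips.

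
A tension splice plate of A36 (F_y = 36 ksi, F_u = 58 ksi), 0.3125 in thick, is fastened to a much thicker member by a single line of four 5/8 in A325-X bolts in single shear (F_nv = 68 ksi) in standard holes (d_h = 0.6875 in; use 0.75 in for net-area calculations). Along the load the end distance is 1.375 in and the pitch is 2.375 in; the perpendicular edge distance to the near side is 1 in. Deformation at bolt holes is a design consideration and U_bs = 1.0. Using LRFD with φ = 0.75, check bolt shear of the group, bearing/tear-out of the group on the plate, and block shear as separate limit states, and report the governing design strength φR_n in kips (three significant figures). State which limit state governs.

Bolt shear: A_b = π·0.625²/4 = 0.3068 in²; R_n = 68 × 0.3068 × 4 × 1 = 83.45 kips → 0.75 × 83.45 = 62.6 kips.
Bearing: edge l_c = 1.031, r_n = 22.43 kips; interior l_c = 1.688, r_n = 27.19 kips; R_n = 22.43 + 3·27.19 = 104 kips → 78 kips.
Block shear: A_gv = 2.656, A_nv = 1.836, A_nt = 0.1953 in²; R_n = min(0.6F_uA_nv, 0.6F_yA_gv) + U_bs·F_u·A_nt = 68.7 kips → 51.5 kips.
Block shear governs: 51.5 kips.

51.5 kips (block shear governs)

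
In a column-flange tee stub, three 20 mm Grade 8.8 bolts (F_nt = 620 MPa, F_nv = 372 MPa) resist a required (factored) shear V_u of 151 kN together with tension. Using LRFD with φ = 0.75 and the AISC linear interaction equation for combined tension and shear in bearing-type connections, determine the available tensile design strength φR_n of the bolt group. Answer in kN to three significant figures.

A_b = π·20²/4 = 314.2 mm²; f_rv = 151 × 1000 / (3 × 314.2) = 160.2 MPa.
F'_nt = 1.3 F_nt − (F_nt / φF_nv) f_rv = 1.3·620 − (620/(0.75·372))·160.2 = 450 MPa, capped at F_nt → F'_nt = 450 MPa.
R_n = F'_nt · A_b · n = 450 × 314.2 × 3 / 1000 = 424.1 kN.
Design strength φR_n = 0.75 × 424.1 = 318 kN.

318 kN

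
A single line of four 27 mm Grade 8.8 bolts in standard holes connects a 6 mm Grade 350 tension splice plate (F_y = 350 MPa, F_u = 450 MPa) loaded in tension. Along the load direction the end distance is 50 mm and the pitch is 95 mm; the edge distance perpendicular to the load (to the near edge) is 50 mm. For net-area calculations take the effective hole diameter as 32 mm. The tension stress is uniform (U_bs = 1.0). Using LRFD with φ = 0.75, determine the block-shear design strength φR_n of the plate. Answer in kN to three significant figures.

Shear plane L_v = 50 + 3·95 = 335 mm; A_gv = 335 × 6 = 2010 mm².
A_nv = (335 − 3.5·32) × 6 = 1338 mm².
A_nt = (50 − 0.5·32) × 6 = 204 mm².
0.6 F_u A_nv = 361.3 kN; 0.6 F_y A_gv = 422.1 kN → shear rupture governs the shear term.
R_n = 361.3 + 1.0 × 450 × 204 / 1000 = 453.1 kN.
Design strength φR_n = 0.75 × 453.1 = 340 kN.

340 kN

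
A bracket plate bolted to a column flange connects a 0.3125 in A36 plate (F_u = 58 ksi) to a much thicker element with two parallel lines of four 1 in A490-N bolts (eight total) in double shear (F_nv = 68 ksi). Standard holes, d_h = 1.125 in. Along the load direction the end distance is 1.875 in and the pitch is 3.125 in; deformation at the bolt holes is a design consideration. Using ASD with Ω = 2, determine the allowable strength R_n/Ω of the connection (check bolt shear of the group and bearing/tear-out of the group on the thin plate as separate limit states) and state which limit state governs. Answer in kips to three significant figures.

159 kips (bearing governs)

Bolt shear: A_b = π·1²/4 = 0.7854 in²; R_n = 68 × 0.7854 × 8 × 2 = 854.5 kips → 854.5 / 2 = 427 kips.
Bearing (1.2 l_c t F_u ≤ 2.4 d t F_u): upper limit = 2.4·1·0.3125·58 = 43.5 kips.
  Edge l_c = 1.875 − 1.125/2 = 1.312 → r_n = 28.55 kips; interior l_c = 3.125 − 1.125 = 2 → r_n = 43.5 kips.
  R_n,bearing = 2·28.55 + 6·43.5 = 318.1 kips → 318.1 / 2 = 159 kips.
Bearing governs: 159 kips.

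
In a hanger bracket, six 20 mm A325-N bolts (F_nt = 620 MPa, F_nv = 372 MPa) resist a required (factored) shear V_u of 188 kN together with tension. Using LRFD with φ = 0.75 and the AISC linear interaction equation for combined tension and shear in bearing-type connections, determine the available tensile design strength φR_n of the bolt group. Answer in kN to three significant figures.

A_b = π·20²/4 = 314.2 mm²; f_rv = 188 × 1000 / (6 × 314.2) = 99.74 MPa.
F'_nt = 1.3 F_nt − (F_nt / φF_nv) f_rv = 1.3·620 − (620/(0.75·372))·99.74 = 584.4 MPa, capped at F_nt → F'_nt = 584.4 MPa.
R_n = F'_nt · A_b · n = 584.4 × 314.2 × 6 / 1000 = 1101 kN.
Design strength φR_n = 0.75 × 1101 = 826 kN.

826 kN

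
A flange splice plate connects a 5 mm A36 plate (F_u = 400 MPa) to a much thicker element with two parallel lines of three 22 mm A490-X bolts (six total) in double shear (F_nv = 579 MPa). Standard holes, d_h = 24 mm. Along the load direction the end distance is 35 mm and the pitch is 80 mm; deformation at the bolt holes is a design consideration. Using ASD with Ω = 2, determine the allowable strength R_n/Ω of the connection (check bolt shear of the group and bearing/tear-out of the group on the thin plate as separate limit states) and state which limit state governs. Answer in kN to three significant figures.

Bolt shear: A_b = π·22²/4 = 380.1 mm²; R_n = 579 × 380.1 × 6 × 2 / 1000 = 2641 kN → 2641 / 2 = 1320 kN.
Bearing (1.2 l_c t F_u ≤ 2.4 d t F_u): upper limit = 2.4·22·5·400 / 1000 = 105.6 kN.
  Edge l_c = 35 − 24/2 = 23 → r_n = 55.2 kN; interior l_c = 80 − 24 = 56 → r_n = 105.6 kN.
  R_n,bearing = 2·55.2 + 4·105.6 = 532.8 kN → 532.8 / 2 = 266 kN.
Bearing governs: 266 kN.

266 kN (bearing governs)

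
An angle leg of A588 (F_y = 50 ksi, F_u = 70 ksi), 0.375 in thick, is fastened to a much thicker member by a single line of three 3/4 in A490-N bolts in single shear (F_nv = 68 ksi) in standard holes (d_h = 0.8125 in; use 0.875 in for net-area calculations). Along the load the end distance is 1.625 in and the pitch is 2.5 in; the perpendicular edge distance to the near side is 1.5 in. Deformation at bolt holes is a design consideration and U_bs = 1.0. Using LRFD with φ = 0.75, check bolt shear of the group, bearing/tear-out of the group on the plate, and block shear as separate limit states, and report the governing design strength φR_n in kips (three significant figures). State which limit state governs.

67.6 kips (bolt shear governs)

Bolt shear: A_b = π·0.75²/4 = 0.4418 in²; R_n = 68 × 0.4418 × 3 × 1 = 90.12 kips → 0.75 × 90.12 = 67.6 kips.
Bearing: edge l_c = 1.219, r_n = 38.39 kips; interior l_c = 1.688, r_n = 47.25 kips; R_n = 38.39 + 2·47.25 = 132.9 kips → 99.7 kips.
Block shear: A_gv = 2.484, A_nv = 1.664, A_nt = 0.3984 in²; R_n = min(0.6F_uA_nv, 0.6F_yA_gv) + U_bs·F_u·A_nt = 97.78 kips → 73.3 kips.
Bolt shear governs: 67.6 kips.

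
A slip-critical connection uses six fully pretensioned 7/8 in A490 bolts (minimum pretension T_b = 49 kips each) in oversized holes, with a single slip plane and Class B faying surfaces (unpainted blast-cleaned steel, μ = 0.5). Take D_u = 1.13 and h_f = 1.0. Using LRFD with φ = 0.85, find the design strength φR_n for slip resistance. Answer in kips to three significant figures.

R_n = μ · D_u · h_f · T_b · n_s · n_b = 0.5 × 1.13 × 1.0 × 49 × 1 × 6 = 166.1 kips.
Design strength φR_n = 0.85 × 166.1 = 141 kips.

141 kips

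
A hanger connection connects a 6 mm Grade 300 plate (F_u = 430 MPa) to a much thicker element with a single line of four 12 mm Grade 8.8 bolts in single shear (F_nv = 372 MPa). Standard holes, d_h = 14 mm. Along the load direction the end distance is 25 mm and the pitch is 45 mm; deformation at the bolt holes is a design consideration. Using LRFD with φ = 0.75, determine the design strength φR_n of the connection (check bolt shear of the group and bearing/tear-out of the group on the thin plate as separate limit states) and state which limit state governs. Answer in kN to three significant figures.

126 kN (bolt shear governs)

Bolt shear: A_b = π·12²/4 = 113.1 mm²; R_n = 372 × 113.1 × 4 × 1 / 1000 = 168.3 kN → 0.75 × 168.3 = 126 kN.
Bearing (1.2 l_c t F_u ≤ 2.4 d t F_u): upper limit = 2.4·12·6·430 / 1000 = 74.3 kN.
  Edge l_c = 25 − 14/2 = 18 → r_n = 55.73 kN; interior l_c = 45 − 14 = 31 → r_n = 74.3 kN.
  R_n,bearing = 1·55.73 + 3·74.3 = 278.6 kN → 0.75 × 278.6 = 209 kN.
Bolt shear governs: 126 kN.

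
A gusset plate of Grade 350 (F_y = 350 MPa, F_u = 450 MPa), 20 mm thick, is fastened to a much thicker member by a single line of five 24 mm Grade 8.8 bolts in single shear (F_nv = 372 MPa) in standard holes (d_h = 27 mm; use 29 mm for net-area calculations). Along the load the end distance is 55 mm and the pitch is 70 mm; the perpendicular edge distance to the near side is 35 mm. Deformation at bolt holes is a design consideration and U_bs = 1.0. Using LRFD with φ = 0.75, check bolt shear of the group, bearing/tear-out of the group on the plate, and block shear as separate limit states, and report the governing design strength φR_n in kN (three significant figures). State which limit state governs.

Bolt shear: A_b = π·24²/4 = 452.4 mm²; R_n = 372 × 452.4 × 5 × 1 / 1000 = 841.4 kN → 0.75 × 841.4 = 631 kN.
Bearing: edge l_c = 41.5, r_n = 448.2 kN; interior l_c = 43, r_n = 464.4 kN; R_n = 448.2 + 4·464.4 = 2306 kN → 1730 kN.
Block shear: A_gv = 6700, A_nv = 4090, A_nt = 410 mm²; R_n = min(0.6F_uA_nv, 0.6F_yA_gv) + U_bs·F_u·A_nt = 1289 kN → 967 kN.
Bolt shear governs: 631 kN.

631 kN (bolt shear governs)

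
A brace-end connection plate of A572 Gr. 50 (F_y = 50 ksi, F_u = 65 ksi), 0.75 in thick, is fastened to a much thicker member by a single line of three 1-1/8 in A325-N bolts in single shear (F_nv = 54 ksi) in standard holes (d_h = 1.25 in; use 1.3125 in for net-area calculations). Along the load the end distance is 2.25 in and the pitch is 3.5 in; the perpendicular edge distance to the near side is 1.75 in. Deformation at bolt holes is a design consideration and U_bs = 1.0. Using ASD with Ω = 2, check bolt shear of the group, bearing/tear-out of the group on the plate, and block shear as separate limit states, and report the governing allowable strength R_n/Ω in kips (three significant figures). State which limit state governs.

Bolt shear: A_b = π·1.125²/4 = 0.994 in²; R_n = 54 × 0.994 × 3 × 1 = 161 kips → 161 / 2 = 80.5 kips.
Bearing: edge l_c = 1.625, r_n = 95.06 kips; interior l_c = 2.25, r_n = 131.6 kips; R_n = 95.06 + 2·131.6 = 358.3 kips → 179 kips.
Block shear: A_gv = 6.938, A_nv = 4.477, A_nt = 0.8203 in²; R_n = min(0.6F_uA_nv, 0.6F_yA_gv) + U_bs·F_u·A_nt = 227.9 kips → 114 kips.
Bolt shear governs: 80.5 kips.

80.5 kips (bolt shear governs)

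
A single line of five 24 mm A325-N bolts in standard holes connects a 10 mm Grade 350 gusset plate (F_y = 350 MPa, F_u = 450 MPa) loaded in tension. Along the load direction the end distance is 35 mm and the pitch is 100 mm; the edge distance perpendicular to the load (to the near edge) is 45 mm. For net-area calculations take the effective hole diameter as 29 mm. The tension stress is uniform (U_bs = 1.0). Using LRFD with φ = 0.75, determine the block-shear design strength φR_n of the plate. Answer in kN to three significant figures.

720 kN

Shear plane L_v = 35 + 4·100 = 435 mm; A_gv = 435 × 10 = 4350 mm².
A_nv = (435 − 4.5·29) × 10 = 3045 mm².
A_nt = (45 − 0.5·29) × 10 = 305 mm².
0.6 F_u A_nv = 822.1 kN; 0.6 F_y A_gv = 913.5 kN → shear rupture governs the shear term.
R_n = 822.1 + 1.0 × 450 × 305 / 1000 = 959.4 kN.
Design strength φR_n = 0.75 × 959.4 = 720 kN.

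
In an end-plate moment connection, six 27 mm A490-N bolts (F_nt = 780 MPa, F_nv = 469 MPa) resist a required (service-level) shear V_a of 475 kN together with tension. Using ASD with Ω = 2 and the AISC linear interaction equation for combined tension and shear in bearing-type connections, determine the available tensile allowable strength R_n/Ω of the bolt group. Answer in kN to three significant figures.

A_b = π·27²/4 = 572.6 mm²; f_rv = 475 × 1000 / (6 × 572.6) = 138.3 MPa.
F'_nt = 1.3 F_nt − (Ω F_nt / F_nv) f_rv = 1.3·780 − (2·780/469)·138.3 = 554.1 MPa, capped at F_nt → F'_nt = 554.1 MPa.
R_n = F'_nt · A_b · n = 554.1 × 572.6 × 6 / 1000 = 1903 kN.
Allowable strength R_n/Ω = 1903 / 2 = 952 kN.

952 kN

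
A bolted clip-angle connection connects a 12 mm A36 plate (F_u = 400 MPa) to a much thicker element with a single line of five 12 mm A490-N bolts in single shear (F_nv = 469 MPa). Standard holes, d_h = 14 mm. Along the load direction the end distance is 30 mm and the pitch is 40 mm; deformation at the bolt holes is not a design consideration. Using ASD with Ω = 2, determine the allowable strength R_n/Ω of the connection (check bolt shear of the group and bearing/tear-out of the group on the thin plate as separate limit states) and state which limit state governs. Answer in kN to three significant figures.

Bolt shear: A_b = π·12²/4 = 113.1 mm²; R_n = 469 × 113.1 × 5 × 1 / 1000 = 265.2 kN → 265.2 / 2 = 133 kN.
Bearing (1.5 l_c t F_u ≤ 3.0 d t F_u): upper limit = 3.0·12·12·400 / 1000 = 172.8 kN.
  Edge l_c = 30 − 14/2 = 23 → r_n = 165.6 kN; interior l_c = 40 − 14 = 26 → r_n = 172.8 kN.
  R_n,bearing = 1·165.6 + 4·172.8 = 856.8 kN → 856.8 / 2 = 428 kN.
Bolt shear governs: 133 kN.

133 kN (bolt shear governs)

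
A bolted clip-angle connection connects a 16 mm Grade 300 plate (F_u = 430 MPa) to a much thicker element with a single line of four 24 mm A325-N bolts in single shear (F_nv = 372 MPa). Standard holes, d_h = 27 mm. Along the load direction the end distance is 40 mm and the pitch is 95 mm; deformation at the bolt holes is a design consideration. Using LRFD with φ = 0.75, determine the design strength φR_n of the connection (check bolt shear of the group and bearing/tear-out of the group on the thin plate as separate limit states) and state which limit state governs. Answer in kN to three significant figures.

505 kN (bolt shear governs)

Bolt shear: A_b = π·24²/4 = 452.4 mm²; R_n = 372 × 452.4 × 4 × 1 / 1000 = 673.2 kN → 0.75 × 673.2 = 505 kN.
Bearing (1.2 l_c t F_u ≤ 2.4 d t F_u): upper limit = 2.4·24·16·430 / 1000 = 396.3 kN.
  Edge l_c = 40 − 27/2 = 26.5 → r_n = 218.8 kN; interior l_c = 95 − 27 = 68 → r_n = 396.3 kN.
  R_n,bearing = 1·218.8 + 3·396.3 = 1408 kN → 0.75 × 1408 = 1060 kN.
Bolt shear governs: 505 kN.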